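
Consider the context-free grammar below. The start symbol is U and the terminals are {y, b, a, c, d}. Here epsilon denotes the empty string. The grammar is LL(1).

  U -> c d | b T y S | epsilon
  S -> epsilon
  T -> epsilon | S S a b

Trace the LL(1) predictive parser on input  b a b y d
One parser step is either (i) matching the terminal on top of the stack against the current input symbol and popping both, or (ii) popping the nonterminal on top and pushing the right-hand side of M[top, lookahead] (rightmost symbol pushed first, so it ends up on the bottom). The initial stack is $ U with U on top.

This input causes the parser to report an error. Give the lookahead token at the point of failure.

     Stack          Input        Action
  1  $ U            b a b y d $  expand U -> b T y S
  2  $ S y T b      b a b y d $  match b
  3  $ S y T        a b y d $    expand T -> S S a b
  4  $ S y b a S S  a b y d $    expand S -> epsilon
  5  $ S y b a S    a b y d $    expand S -> epsilon
  6  $ S y b a      a b y d $    match a
  7  $ S y b        b y d $      match b
  8  $ S y          y d $        match y
  9  $ S            d $          error: M[S, d] is empty

d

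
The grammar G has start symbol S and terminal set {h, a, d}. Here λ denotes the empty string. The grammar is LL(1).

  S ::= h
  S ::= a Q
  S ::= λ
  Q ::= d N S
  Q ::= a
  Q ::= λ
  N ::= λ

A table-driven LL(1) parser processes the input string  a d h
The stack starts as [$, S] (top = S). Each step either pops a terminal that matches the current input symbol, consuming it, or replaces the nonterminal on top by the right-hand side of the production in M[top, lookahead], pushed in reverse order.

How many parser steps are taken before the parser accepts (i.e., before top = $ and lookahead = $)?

     Stack    Input    Action
  1  $ S      a d h $  expand S ::= a Q
  2  $ Q a    a d h $  match a
  3  $ Q      d h $    expand Q ::= d N S
  4  $ S N d  d h $    match d
  5  $ S N    h $      expand N ::= λ
  6  $ S      h $      expand S ::= h
  7  $ h      h $      match h
Accept reached after 7 steps.

7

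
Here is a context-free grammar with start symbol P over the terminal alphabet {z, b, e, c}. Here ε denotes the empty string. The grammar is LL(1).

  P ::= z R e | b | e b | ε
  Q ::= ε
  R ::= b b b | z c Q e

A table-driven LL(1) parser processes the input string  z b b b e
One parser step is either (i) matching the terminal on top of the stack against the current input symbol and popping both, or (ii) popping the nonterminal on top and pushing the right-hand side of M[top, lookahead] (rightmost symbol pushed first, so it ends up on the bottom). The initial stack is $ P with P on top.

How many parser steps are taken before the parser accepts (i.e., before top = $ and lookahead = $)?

step 1: stack=$ P  input=z b b b e $  — expand P ::= z R e
step 2: stack=$ e R z  input=z b b b e $  — match z
step 3: stack=$ e R  input=b b b e $  — expand R ::= b b b
step 4: stack=$ e b b b  input=b b b e $  — match b
step 5: stack=$ e b b  input=b b e $  — match b
step 6: stack=$ e b  input=b e $  — match b
step 7: stack=$ e  input=e $  — match e
Accept reached after 7 steps.

7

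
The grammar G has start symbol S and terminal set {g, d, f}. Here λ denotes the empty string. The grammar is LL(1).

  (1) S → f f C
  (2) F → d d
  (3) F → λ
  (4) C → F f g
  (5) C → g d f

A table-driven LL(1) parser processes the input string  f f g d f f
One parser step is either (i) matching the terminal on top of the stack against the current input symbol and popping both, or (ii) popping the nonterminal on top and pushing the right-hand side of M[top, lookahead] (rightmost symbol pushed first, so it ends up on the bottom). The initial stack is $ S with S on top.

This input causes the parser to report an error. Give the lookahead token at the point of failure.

f

     Stack    Input          Action
  1  $ S      f f g d f f $  expand S → f f C
  2  $ C f f  f f g d f f $  match f
  3  $ C f    f g d f f $    match f
  4  $ C      g d f f $      expand C → g d f
  5  $ f d g  g d f f $      match g
  6  $ f d    d f f $        match d
  7  $ f      f f $          match f
  8  $        f $            error: stack empty but input remains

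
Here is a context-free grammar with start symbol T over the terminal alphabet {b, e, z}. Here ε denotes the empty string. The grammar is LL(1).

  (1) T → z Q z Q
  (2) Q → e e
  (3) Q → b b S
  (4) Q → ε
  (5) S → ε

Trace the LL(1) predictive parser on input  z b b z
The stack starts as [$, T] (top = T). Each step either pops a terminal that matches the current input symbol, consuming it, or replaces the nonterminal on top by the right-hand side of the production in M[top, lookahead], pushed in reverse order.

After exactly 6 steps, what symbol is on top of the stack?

z

step 1: stack=$ T  input=z b b z $  — expand T → z Q z Q
step 2: stack=$ Q z Q z  input=z b b z $  — match z
step 3: stack=$ Q z Q  input=b b z $  — expand Q → b b S
step 4: stack=$ Q z S b b  input=b b z $  — match b
step 5: stack=$ Q z S b  input=b z $  — match b
step 6: stack=$ Q z S  input=z $  — expand S → ε
Stack after step 6: $ Q z (top = z).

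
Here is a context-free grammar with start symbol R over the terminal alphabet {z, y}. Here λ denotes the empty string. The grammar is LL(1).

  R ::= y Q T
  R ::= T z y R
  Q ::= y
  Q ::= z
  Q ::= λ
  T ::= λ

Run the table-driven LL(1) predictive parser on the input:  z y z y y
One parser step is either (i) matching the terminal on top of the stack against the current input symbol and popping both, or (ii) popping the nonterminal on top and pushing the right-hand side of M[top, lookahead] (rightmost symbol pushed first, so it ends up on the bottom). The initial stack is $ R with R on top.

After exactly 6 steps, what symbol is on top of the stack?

     Stack      Input        Action
  1  $ R        z y z y y $  expand R ::= T z y R
  2  $ R y z T  z y z y y $  expand T ::= λ
  3  $ R y z    z y z y y $  match z
  4  $ R y      y z y y $    match y
  5  $ R        z y y $      expand R ::= T z y R
  6  $ R y z T  z y y $      expand T ::= λ
Stack after step 6: $ R y z (top = z).

z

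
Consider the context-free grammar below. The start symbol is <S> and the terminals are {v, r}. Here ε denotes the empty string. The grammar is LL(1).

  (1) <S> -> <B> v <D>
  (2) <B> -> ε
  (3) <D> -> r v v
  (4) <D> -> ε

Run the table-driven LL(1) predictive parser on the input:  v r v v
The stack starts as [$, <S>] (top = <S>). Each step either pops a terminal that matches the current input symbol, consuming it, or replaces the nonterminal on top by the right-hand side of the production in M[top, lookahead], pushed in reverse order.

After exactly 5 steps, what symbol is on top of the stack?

step 1: stack=$ <S>  input=v r v v $  — expand <S> -> <B> v <D>
step 2: stack=$ <D> v <B>  input=v r v v $  — expand <B> -> ε
step 3: stack=$ <D> v  input=v r v v $  — match v
step 4: stack=$ <D>  input=r v v $  — expand <D> -> r v v
step 5: stack=$ v v r  input=r v v $  — match r
Stack after step 5: $ v v (top = v).

v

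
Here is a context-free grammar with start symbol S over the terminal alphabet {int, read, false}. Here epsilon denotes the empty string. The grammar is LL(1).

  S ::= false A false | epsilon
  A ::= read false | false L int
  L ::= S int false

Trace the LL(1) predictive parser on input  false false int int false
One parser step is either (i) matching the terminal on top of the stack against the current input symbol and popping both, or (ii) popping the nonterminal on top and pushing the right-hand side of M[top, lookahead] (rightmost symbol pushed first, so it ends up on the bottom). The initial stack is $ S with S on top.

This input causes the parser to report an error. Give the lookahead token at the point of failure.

int

     Stack                    Input                        Action
  1  $ S                      false false int int false $  expand S ::= false A false
  2  $ false A false          false false int int false $  match false
  3  $ false A                false int int false $        expand A ::= false L int
  4  $ false int L false      false int int false $        match false
  5  $ false int L            int int false $              expand L ::= S int false
  6  $ false int false int S  int int false $              expand S ::= epsilon
  7  $ false int false int    int int false $              match int
  8  $ false int false        int false $                  error: top is terminal false but lookahead is int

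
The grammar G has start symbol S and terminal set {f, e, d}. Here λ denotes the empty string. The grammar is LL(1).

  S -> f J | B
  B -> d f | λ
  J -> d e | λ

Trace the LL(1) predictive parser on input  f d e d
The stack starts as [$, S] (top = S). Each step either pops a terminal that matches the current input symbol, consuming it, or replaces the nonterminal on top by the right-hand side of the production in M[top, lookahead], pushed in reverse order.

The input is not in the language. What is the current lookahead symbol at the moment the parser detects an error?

     Stack  Input      Action
  1  $ S    f d e d $  expand S -> f J
  2  $ J f  f d e d $  match f
  3  $ J    d e d $    expand J -> d e
  4  $ e d  d e d $    match d
  5  $ e    e d $      match e
  6  $      d $        error: stack empty but input remains

d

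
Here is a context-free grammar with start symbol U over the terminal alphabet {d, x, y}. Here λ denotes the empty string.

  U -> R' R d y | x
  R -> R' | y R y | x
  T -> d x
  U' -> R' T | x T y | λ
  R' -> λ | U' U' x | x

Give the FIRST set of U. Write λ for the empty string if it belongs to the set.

FIRST(T): from T->d x we get {d}. So FIRST(T) = {d}.
FIRST(U): from U->R' R d y we get {d, x, y}; from U->x we get {x}. So FIRST(U) = {d, x, y}.
FIRST(R): from R->R' we get {λ, d, x}; from R->y R y we get {y}; from R->x we get {x}. So FIRST(R) = {λ, d, x, y}.
FIRST(U'): from U'->R' T we get {d, x}; from U'->x T y we get {x}; from U'->λ we get {λ}. So FIRST(U') = {λ, d, x}.
FIRST(R'): from R'->λ we get {λ}; from R'->U' U' x we get {d, x}; from R'->x we get {x}. So FIRST(R') = {λ, d, x}.

{d, x, y}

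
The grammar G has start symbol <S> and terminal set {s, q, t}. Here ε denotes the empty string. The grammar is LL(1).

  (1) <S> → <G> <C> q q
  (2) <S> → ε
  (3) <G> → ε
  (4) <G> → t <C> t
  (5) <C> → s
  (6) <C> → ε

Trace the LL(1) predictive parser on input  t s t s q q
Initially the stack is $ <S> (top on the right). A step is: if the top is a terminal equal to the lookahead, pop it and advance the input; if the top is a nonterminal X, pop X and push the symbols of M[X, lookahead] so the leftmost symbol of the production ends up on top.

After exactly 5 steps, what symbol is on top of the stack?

t

     Stack              Input          Action
  1  $ <S>              t s t s q q $  expand <S> → <G> <C> q q
  2  $ q q <C> <G>      t s t s q q $  expand <G> → t <C> t
  3  $ q q <C> t <C> t  t s t s q q $  match t
  4  $ q q <C> t <C>    s t s q q $    expand <C> → s
  5  $ q q <C> t s      s t s q q $    match s
Stack after step 5: $ q q <C> t (top = t).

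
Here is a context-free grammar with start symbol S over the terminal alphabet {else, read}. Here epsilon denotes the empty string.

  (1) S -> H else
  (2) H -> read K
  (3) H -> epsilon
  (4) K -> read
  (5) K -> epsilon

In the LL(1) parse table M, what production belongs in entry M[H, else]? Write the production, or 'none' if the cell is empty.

FIRST(H): from H->read K we get {read}; from H->epsilon we get {epsilon}. So FIRST(H) = {epsilon, read}.
FIRST(K): from K->read we get {read}; from K->epsilon we get {epsilon}. So FIRST(K) = {epsilon, read}.
FIRST(S): from S->H else we get {else, read}. So FIRST(S) = {else, read}.
FOLLOW(S) includes $ since S is the start symbol.
FOLLOW(H): in S->H else, H is followed by else with FIRST {else}. Thus FOLLOW(H) = {else}.
For H -> read K: FIRST(read K) = {read}, so it goes in M[H, t] for t ∈ {read}.
For H -> epsilon: FIRST(epsilon) = {epsilon}, so it goes in M[H, t] for t ∈ {}; since epsilon ∈ FIRST, also for every t ∈ FOLLOW(H) = {else}.

H -> epsilon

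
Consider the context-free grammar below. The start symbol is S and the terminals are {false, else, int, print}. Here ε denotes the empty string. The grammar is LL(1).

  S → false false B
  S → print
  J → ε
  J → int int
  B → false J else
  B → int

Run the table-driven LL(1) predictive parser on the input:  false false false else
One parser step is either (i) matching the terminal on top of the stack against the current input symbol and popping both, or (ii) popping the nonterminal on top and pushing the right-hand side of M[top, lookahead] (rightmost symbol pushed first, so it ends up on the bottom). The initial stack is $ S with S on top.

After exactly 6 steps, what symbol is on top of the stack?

else

     Stack            Input                     Action
  1  $ S              false false false else $  expand S → false false B
  2  $ B false false  false false false else $  match false
  3  $ B false        false false else $        match false
  4  $ B              false else $              expand B → false J else
  5  $ else J false   false else $              match false
  6  $ else J         else $                    expand J → ε
Stack after step 6: $ else (top = else).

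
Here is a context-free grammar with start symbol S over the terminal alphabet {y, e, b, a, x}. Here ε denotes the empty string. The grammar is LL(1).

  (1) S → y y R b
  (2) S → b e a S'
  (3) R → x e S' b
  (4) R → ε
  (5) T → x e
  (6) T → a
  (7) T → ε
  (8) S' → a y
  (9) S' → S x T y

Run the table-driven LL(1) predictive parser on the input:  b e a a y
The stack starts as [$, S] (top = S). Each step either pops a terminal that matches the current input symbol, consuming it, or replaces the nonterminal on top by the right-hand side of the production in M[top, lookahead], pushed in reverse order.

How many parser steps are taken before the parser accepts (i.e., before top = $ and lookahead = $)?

     Stack       Input        Action
  1  $ S         b e a a y $  expand S → b e a S'
  2  $ S' a e b  b e a a y $  match b
  3  $ S' a e    e a a y $    match e
  4  $ S' a      a a y $      match a
  5  $ S'        a y $        expand S' → a y
  6  $ y a       a y $        match a
  7  $ y         y $          match y
Accept reached after 7 steps.

7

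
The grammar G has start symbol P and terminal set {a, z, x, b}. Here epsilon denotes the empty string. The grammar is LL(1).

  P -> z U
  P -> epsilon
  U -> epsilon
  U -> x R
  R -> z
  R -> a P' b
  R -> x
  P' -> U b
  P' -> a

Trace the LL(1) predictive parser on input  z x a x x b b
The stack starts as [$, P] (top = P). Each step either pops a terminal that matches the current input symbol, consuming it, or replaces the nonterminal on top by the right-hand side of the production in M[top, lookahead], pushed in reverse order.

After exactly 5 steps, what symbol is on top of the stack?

     Stack  Input            Action
  1  $ P    z x a x x b b $  expand P -> z U
  2  $ U z  z x a x x b b $  match z
  3  $ U    x a x x b b $    expand U -> x R
  4  $ R x  x a x x b b $    match x
  5  $ R    a x x b b $      expand R -> a P' b
Stack after step 5: $ b P' a (top = a).

a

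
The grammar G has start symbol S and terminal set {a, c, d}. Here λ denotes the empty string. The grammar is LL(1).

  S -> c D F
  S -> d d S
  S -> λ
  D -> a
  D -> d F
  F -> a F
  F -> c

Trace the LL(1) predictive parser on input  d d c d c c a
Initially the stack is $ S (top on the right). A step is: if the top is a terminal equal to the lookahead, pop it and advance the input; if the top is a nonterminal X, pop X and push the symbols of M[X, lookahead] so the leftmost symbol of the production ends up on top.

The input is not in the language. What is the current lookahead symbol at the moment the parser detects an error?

a

step 1: stack=$ S  input=d d c d c c a $  — expand S -> d d S
step 2: stack=$ S d d  input=d d c d c c a $  — match d
step 3: stack=$ S d  input=d c d c c a $  — match d
step 4: stack=$ S  input=c d c c a $  — expand S -> c D F
step 5: stack=$ F D c  input=c d c c a $  — match c
step 6: stack=$ F D  input=d c c a $  — expand D -> d F
step 7: stack=$ F F d  input=d c c a $  — match d
step 8: stack=$ F F  input=c c a $  — expand F -> c
step 9: stack=$ F c  input=c c a $  — match c
step 10: stack=$ F  input=c a $  — expand F -> c
step 11: stack=$ c  input=c a $  — match c
step 12: stack=$  input=a $  — error: stack empty but input remains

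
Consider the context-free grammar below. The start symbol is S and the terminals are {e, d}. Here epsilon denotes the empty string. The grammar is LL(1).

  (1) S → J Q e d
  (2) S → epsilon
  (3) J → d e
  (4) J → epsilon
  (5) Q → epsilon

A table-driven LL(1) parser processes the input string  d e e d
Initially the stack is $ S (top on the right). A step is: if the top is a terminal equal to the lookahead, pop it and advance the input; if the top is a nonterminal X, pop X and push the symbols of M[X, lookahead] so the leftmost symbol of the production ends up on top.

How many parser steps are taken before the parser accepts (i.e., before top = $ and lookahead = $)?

step 1: stack=$ S  input=d e e d $  — expand S → J Q e d
step 2: stack=$ d e Q J  input=d e e d $  — expand J → d e
step 3: stack=$ d e Q e d  input=d e e d $  — match d
step 4: stack=$ d e Q e  input=e e d $  — match e
step 5: stack=$ d e Q  input=e d $  — expand Q → epsilon
step 6: stack=$ d e  input=e d $  — match e
step 7: stack=$ d  input=d $  — match d
Accept reached after 7 steps.

7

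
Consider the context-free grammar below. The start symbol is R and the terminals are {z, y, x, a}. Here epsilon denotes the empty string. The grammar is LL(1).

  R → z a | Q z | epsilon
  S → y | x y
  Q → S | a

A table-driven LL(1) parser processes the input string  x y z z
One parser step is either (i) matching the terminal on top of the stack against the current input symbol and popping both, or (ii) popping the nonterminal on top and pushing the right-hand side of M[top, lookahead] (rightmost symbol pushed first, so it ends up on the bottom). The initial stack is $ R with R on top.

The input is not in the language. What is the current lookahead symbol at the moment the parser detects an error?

     Stack    Input      Action
  1  $ R      x y z z $  expand R → Q z
  2  $ z Q    x y z z $  expand Q → S
  3  $ z S    x y z z $  expand S → x y
  4  $ z y x  x y z z $  match x
  5  $ z y    y z z $    match y
  6  $ z      z z $      match z
  7  $        z $        error: stack empty but input remains

z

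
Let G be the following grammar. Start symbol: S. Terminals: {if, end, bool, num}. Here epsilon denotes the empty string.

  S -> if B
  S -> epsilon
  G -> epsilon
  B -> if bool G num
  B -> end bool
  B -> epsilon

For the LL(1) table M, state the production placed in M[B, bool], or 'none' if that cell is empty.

none

FIRST(S) = {epsilon, if}
FIRST(G) = {epsilon}
FIRST(B) = {epsilon, end, if}
FOLLOW(S) includes $ since S is the start symbol.
FOLLOW(S): S appears on no right-hand side. Thus FOLLOW(S) = {$}.
FOLLOW(B): in S->if B, the suffix after B is empty, so FOLLOW(B) ⊇ FOLLOW(S) = {$}. Thus FOLLOW(B) = {$}.
For B -> if bool G num: FIRST(if bool G num) = {if}, so it goes in M[B, t] for t ∈ {if}.
For B -> end bool: FIRST(end bool) = {end}, so it goes in M[B, t] for t ∈ {end}.
For B -> epsilon: FIRST(epsilon) = {epsilon}, so it goes in M[B, t] for t ∈ {}; since epsilon ∈ FIRST, also for every t ∈ FOLLOW(B) = {$}.
None of these place a production in M[B, bool].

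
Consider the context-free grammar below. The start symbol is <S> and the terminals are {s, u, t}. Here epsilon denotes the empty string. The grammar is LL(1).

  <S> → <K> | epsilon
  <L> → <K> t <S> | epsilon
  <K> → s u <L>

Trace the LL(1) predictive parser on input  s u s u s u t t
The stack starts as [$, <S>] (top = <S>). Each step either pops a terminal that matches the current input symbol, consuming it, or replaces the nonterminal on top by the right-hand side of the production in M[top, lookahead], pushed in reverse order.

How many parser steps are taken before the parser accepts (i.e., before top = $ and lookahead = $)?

step 1: stack=$ <S>  input=s u s u s u t t $  — expand <S> → <K>
step 2: stack=$ <K>  input=s u s u s u t t $  — expand <K> → s u <L>
step 3: stack=$ <L> u s  input=s u s u s u t t $  — match s
step 4: stack=$ <L> u  input=u s u s u t t $  — match u
step 5: stack=$ <L>  input=s u s u t t $  — expand <L> → <K> t <S>
step 6: stack=$ <S> t <K>  input=s u s u t t $  — expand <K> → s u <L>
step 7: stack=$ <S> t <L> u s  input=s u s u t t $  — match s
step 8: stack=$ <S> t <L> u  input=u s u t t $  — match u
step 9: stack=$ <S> t <L>  input=s u t t $  — expand <L> → <K> t <S>
step 10: stack=$ <S> t <S> t <K>  input=s u t t $  — expand <K> → s u <L>
step 11: stack=$ <S> t <S> t <L> u s  input=s u t t $  — match s
step 12: stack=$ <S> t <S> t <L> u  input=u t t $  — match u
step 13: stack=$ <S> t <S> t <L>  input=t t $  — expand <L> → epsilon
step 14: stack=$ <S> t <S> t  input=t t $  — match t
step 15: stack=$ <S> t <S>  input=t $  — expand <S> → epsilon
step 16: stack=$ <S> t  input=t $  — match t
step 17: stack=$ <S>  input=$  — expand <S> → epsilon
Accept reached after 17 steps.

17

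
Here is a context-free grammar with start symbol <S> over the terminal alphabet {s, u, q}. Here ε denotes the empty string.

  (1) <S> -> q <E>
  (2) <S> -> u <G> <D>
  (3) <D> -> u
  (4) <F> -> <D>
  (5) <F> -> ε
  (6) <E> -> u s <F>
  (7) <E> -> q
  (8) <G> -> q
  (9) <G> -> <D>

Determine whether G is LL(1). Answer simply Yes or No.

FIRST(<S>) = {q, u}
FIRST(<D>) = {u}
FIRST(<F>) = {ε, u}
FIRST(<E>) = {q, u}
FIRST(<G>) = {q, u}
FOLLOW(<S>) = {$}
FOLLOW(<D>) = {$, u}
FOLLOW(<F>) = {$}
FOLLOW(<E>) = {$}
FOLLOW(<G>) = {u}
Each cell of M receives at most one production.

Yes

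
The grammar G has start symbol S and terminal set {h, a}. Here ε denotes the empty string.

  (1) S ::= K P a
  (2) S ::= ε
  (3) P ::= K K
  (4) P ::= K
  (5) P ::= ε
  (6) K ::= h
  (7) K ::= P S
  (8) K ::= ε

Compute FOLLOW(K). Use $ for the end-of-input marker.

FIRST(S): from S::=K P a we get {a, h}; from S::=ε we get {ε}. So FIRST(S) = {ε, a, h}.
FIRST(P): from P::=K K we get {ε, a, h}; from P::=K we get {ε, a, h}; from P::=ε we get {ε}. So FIRST(P) = {ε, a, h}.
FIRST(K): from K::=h we get {h}; from K::=P S we get {ε, a, h}; from K::=ε we get {ε}. So FIRST(K) = {ε, a, h}.
FOLLOW(S) includes $ since S is the start symbol.
FOLLOW(S): in K::=P S, the suffix after S is empty, so FOLLOW(S) ⊇ FOLLOW(K) = {a, h}. Thus FOLLOW(S) = {$, a, h}.
FOLLOW(P): in S::=K P a, P is followed by a with FIRST {a}; in K::=P S, P is followed by S with FIRST {ε, a, h}; in K::=P S, the suffix after P is nullable, so FOLLOW(P) ⊇ FOLLOW(K) = {a, h}. Thus FOLLOW(P) = {a, h}.
FOLLOW(K): in S::=K P a, K is followed by P a with FIRST {a, h}; in P::=K K (occurrence 1), K is followed by K with FIRST {ε, a, h}; in P::=K K (occurrence 1), the suffix after K is nullable, so FOLLOW(K) ⊇ FOLLOW(P) = {a, h}; in P::=K K (occurrence 2), the suffix after K is empty, so FOLLOW(K) ⊇ FOLLOW(P) = {a, h}; in P::=K, the suffix after K is empty, so FOLLOW(K) ⊇ FOLLOW(P) = {a, h}. Thus FOLLOW(K) = {a, h}.

{a, h}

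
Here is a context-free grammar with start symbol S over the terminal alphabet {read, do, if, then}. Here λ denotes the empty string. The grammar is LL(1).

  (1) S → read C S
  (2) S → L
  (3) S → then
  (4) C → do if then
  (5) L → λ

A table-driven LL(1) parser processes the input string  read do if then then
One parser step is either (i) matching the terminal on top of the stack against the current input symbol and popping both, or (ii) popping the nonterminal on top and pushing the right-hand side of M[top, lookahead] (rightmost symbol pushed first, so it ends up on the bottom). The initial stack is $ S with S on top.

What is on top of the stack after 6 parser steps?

     Stack           Input                   Action
  1  $ S             read do if then then $  expand S → read C S
  2  $ S C read      read do if then then $  match read
  3  $ S C           do if then then $       expand C → do if then
  4  $ S then if do  do if then then $       match do
  5  $ S then if     if then then $          match if
  6  $ S then        then then $             match then
Stack after step 6: $ S (top = S).

S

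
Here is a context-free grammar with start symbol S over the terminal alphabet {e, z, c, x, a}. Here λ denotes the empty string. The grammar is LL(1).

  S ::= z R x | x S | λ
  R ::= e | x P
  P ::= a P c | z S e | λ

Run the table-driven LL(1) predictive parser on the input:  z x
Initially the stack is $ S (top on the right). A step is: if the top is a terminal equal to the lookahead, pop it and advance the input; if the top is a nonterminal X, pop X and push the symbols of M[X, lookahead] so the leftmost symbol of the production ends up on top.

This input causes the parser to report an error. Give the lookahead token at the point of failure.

     Stack    Input  Action
  1  $ S      z x $  expand S ::= z R x
  2  $ x R z  z x $  match z
  3  $ x R    x $    expand R ::= x P
  4  $ x P x  x $    match x
  5  $ x P    $      error: M[P, $] is empty

$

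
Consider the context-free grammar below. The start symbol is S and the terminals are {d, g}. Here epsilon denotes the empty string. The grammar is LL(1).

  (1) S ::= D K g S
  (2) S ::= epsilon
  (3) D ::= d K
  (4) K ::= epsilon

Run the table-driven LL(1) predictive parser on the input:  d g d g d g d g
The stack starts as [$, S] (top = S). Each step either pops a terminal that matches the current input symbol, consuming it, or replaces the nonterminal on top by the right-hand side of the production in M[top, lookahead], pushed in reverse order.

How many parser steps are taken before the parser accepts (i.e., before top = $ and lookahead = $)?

25

step 1: stack=$ S  input=d g d g d g d g $  — expand S ::= D K g S
step 2: stack=$ S g K D  input=d g d g d g d g $  — expand D ::= d K
step 3: stack=$ S g K K d  input=d g d g d g d g $  — match d
step 4: stack=$ S g K K  input=g d g d g d g $  — expand K ::= epsilon
step 5: stack=$ S g K  input=g d g d g d g $  — expand K ::= epsilon
step 6: stack=$ S g  input=g d g d g d g $  — match g
step 7: stack=$ S  input=d g d g d g $  — expand S ::= D K g S
step 8: stack=$ S g K D  input=d g d g d g $  — expand D ::= d K
step 9: stack=$ S g K K d  input=d g d g d g $  — match d
step 10: stack=$ S g K K  input=g d g d g $  — expand K ::= epsilon
step 11: stack=$ S g K  input=g d g d g $  — expand K ::= epsilon
step 12: stack=$ S g  input=g d g d g $  — match g
step 13: stack=$ S  input=d g d g $  — expand S ::= D K g S
step 14: stack=$ S g K D  input=d g d g $  — expand D ::= d K
step 15: stack=$ S g K K d  input=d g d g $  — match d
step 16: stack=$ S g K K  input=g d g $  — expand K ::= epsilon
step 17: stack=$ S g K  input=g d g $  — expand K ::= epsilon
step 18: stack=$ S g  input=g d g $  — match g
step 19: stack=$ S  input=d g $  — expand S ::= D K g S
step 20: stack=$ S g K D  input=d g $  — expand D ::= d K
step 21: stack=$ S g K K d  input=d g $  — match d
step 22: stack=$ S g K K  input=g $  — expand K ::= epsilon
step 23: stack=$ S g K  input=g $  — expand K ::= epsilon
step 24: stack=$ S g  input=g $  — match g
step 25: stack=$ S  input=$  — expand S ::= epsilon
Accept reached after 25 steps.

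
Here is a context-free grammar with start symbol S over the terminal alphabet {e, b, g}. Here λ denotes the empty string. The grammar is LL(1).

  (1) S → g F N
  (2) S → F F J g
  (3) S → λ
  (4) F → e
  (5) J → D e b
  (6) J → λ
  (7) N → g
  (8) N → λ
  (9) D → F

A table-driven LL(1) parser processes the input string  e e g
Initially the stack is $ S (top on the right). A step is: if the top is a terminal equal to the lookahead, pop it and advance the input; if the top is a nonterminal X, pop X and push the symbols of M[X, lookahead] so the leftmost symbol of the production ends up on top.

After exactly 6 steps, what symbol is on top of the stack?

g

step 1: stack=$ S  input=e e g $  — expand S → F F J g
step 2: stack=$ g J F F  input=e e g $  — expand F → e
step 3: stack=$ g J F e  input=e e g $  — match e
step 4: stack=$ g J F  input=e g $  — expand F → e
step 5: stack=$ g J e  input=e g $  — match e
step 6: stack=$ g J  input=g $  — expand J → λ
Stack after step 6: $ g (top = g).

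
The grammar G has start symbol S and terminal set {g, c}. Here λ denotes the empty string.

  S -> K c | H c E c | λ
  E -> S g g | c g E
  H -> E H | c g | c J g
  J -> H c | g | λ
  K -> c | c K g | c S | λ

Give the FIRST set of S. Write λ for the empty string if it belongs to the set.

{λ, c, g}

FIRST(K) = {λ, c}
FIRST(S) = {λ, c, g}  (via K c, H c E c)
FIRST(E) = {c, g}  (via S g g)
FIRST(H) = {c, g}  (via E H)
FIRST(J) = {λ, c, g}  (via H c)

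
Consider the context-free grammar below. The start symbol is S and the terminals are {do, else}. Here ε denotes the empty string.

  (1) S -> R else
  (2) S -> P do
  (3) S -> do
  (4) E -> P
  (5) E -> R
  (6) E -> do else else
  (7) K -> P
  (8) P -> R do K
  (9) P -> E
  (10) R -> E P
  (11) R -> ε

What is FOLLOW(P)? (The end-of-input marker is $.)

{do, else}

FIRST(S) = {do, else}  (via R else, P do)
FIRST(E) = {ε, do}  (via P, R)
FIRST(K) = {ε, do}  (via P)
FIRST(P) = {ε, do}  (via R do K, E)
FIRST(R) = {ε, do}  (via E P)
FOLLOW(S) includes $ since S is the start symbol.
FOLLOW(S): S appears on no right-hand side. Thus FOLLOW(S) = {$}.
FOLLOW(E): in P->E, the suffix after E is empty, so FOLLOW(E) ⊇ FOLLOW(P) = {do, else}; in R->E P, E is followed by P with FIRST {ε, do}; in R->E P, the suffix after E is nullable, so FOLLOW(E) ⊇ FOLLOW(R) = {do, else}. Thus FOLLOW(E) = {do, else}.
FOLLOW(R): in S->R else, R is followed by else with FIRST {else}; in E->R, the suffix after R is empty, so FOLLOW(R) ⊇ FOLLOW(E) = {do, else}; in P->R do K, R is followed by do K with FIRST {do}. Thus FOLLOW(R) = {do, else}.
FOLLOW(K): in P->R do K, the suffix after K is empty, so FOLLOW(K) ⊇ FOLLOW(P) = {do, else}. Thus FOLLOW(K) = {do, else}.
FOLLOW(P): in S->P do, P is followed by do with FIRST {do}; in E->P, the suffix after P is empty, so FOLLOW(P) ⊇ FOLLOW(E) = {do, else}; in K->P, the suffix after P is empty, so FOLLOW(P) ⊇ FOLLOW(K) = {do, else}; in R->E P, the suffix after P is empty, so FOLLOW(P) ⊇ FOLLOW(R) = {do, else}. Thus FOLLOW(P) = {do, else}.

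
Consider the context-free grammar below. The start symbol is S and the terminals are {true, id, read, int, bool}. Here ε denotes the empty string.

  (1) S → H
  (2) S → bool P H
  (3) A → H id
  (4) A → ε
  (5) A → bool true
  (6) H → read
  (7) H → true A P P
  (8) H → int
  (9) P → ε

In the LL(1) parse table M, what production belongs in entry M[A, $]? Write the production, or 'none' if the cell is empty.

FIRST(H): from H→read we get {read}; from H→true A P P we get {true}; from H→int we get {int}. So FIRST(H) = {int, read, true}.
FIRST(P): from P→ε we get {ε}. So FIRST(P) = {ε}.
FIRST(S): from S→H we get {int, read, true}; from S→bool P H we get {bool}. So FIRST(S) = {bool, int, read, true}.
FIRST(A): from A→H id we get {int, read, true}; from A→ε we get {ε}; from A→bool true we get {bool}. So FIRST(A) = {ε, bool, int, read, true}.
FOLLOW(S) includes $ since S is the start symbol.
FOLLOW(H): in S→H, the suffix after H is empty, so FOLLOW(H) ⊇ FOLLOW(S) = {$}; in S→bool P H, the suffix after H is empty, so FOLLOW(H) ⊇ FOLLOW(S) = {$}; in A→H id, H is followed by id with FIRST {id}. Thus FOLLOW(H) = {$, id}.
FOLLOW(A): in H→true A P P, A is followed by P P with FIRST {ε}; in H→true A P P, the suffix after A is nullable, so FOLLOW(A) ⊇ FOLLOW(H) = {$, id}. Thus FOLLOW(A) = {$, id}.
For A → H id: FIRST(H id) = {int, read, true}, so it goes in M[A, t] for t ∈ {int, read, true}.
For A → ε: FIRST(ε) = {ε}, so it goes in M[A, t] for t ∈ {}; since ε ∈ FIRST, also for every t ∈ FOLLOW(A) = {$, id}.
For A → bool true: FIRST(bool true) = {bool}, so it goes in M[A, t] for t ∈ {bool}.

A → ε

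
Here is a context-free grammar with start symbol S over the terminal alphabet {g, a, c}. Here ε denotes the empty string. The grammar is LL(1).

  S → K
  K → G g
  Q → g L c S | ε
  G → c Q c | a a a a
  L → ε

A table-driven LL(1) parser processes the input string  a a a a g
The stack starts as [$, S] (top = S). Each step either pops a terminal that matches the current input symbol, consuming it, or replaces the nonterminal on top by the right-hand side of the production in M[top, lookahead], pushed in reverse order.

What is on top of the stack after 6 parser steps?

a

     Stack        Input        Action
  1  $ S          a a a a g $  expand S → K
  2  $ K          a a a a g $  expand K → G g
  3  $ g G        a a a a g $  expand G → a a a a
  4  $ g a a a a  a a a a g $  match a
  5  $ g a a a    a a a g $    match a
  6  $ g a a      a a g $      match a
Stack after step 6: $ g a (top = a).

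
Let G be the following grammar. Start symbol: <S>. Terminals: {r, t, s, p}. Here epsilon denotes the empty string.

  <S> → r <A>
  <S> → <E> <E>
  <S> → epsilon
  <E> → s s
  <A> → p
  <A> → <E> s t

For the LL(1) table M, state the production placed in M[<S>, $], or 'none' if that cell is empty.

FIRST(<E>): from <E>→s s we get {s}. So FIRST(<E>) = {s}.
FIRST(<S>): from <S>→r <A> we get {r}; from <S>→<E> <E> we get {s}; from <S>→epsilon we get {epsilon}. So FIRST(<S>) = {epsilon, r, s}.
FIRST(<A>): from <A>→p we get {p}; from <A>→<E> s t we get {s}. So FIRST(<A>) = {p, s}.
FOLLOW(<S>) includes $ since <S> is the start symbol.
FOLLOW(<S>): <S> appears on no right-hand side. Thus FOLLOW(<S>) = {$}.
For <S> → r <A>: FIRST(r <A>) = {r}, so it goes in M[<S>, t] for t ∈ {r}.
For <S> → <E> <E>: FIRST(<E> <E>) = {s}, so it goes in M[<S>, t] for t ∈ {s}.
For <S> → epsilon: FIRST(epsilon) = {epsilon}, so it goes in M[<S>, t] for t ∈ {}; since epsilon ∈ FIRST, also for every t ∈ FOLLOW(<S>) = {$}.

<S> → epsilon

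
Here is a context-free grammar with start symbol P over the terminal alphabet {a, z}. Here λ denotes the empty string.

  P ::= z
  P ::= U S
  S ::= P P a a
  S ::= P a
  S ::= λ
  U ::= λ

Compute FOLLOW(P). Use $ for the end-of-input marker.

{$, a, z}

FIRST(U) = {λ}
FIRST(P) = {λ, a, z}  (via U S)
FIRST(S) = {λ, a, z}  (via P P a a, P a)
FOLLOW(P) includes $ since P is the start symbol.
FOLLOW(P): in S::=P P a a (occurrence 1), P is followed by P a a with FIRST {a, z}; in S::=P P a a (occurrence 2), P is followed by a a with FIRST {a}; in S::=P a, P is followed by a with FIRST {a}. Thus FOLLOW(P) = {$, a, z}.
FOLLOW(S): in P::=U S, the suffix after S is empty, so FOLLOW(S) ⊇ FOLLOW(P) = {$, a, z}. Thus FOLLOW(S) = {$, a, z}.
FOLLOW(U): in P::=U S, U is followed by S with FIRST {λ, a, z}; in P::=U S, the suffix after U is nullable, so FOLLOW(U) ⊇ FOLLOW(P) = {$, a, z}. Thus FOLLOW(U) = {$, a, z}.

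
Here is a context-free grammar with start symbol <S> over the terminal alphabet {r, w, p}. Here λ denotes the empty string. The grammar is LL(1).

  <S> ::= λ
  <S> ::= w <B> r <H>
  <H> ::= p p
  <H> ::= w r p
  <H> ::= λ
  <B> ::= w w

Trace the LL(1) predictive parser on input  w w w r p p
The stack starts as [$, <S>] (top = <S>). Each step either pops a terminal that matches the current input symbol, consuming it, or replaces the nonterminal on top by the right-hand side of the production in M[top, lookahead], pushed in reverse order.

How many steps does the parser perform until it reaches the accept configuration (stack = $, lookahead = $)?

     Stack          Input          Action
  1  $ <S>          w w w r p p $  expand <S> ::= w <B> r <H>
  2  $ <H> r <B> w  w w w r p p $  match w
  3  $ <H> r <B>    w w r p p $    expand <B> ::= w w
  4  $ <H> r w w    w w r p p $    match w
  5  $ <H> r w      w r p p $      match w
  6  $ <H> r        r p p $        match r
  7  $ <H>          p p $          expand <H> ::= p p
  8  $ p p          p p $          match p
  9  $ p            p $            match p
Accept reached after 9 steps.

9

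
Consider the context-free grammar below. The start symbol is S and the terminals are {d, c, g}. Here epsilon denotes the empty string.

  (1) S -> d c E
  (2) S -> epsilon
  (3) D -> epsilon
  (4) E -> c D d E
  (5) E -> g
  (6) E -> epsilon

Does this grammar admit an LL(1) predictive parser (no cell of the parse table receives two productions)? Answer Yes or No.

FIRST(S) = {epsilon, d}
FIRST(D) = {epsilon}
FIRST(E) = {epsilon, c, g}
FOLLOW(S) = {$}
FOLLOW(D) = {d}
FOLLOW(E) = {$}
Each cell of M receives at most one production.

Yes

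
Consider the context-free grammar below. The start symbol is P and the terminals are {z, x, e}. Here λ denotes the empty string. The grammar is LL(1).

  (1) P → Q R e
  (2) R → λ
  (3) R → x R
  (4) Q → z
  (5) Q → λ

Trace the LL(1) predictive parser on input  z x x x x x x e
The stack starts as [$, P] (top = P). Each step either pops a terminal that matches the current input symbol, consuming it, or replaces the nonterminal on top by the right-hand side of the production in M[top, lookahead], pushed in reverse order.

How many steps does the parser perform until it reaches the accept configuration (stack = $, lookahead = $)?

step 1: stack=$ P  input=z x x x x x x e $  — expand P → Q R e
step 2: stack=$ e R Q  input=z x x x x x x e $  — expand Q → z
step 3: stack=$ e R z  input=z x x x x x x e $  — match z
step 4: stack=$ e R  input=x x x x x x e $  — expand R → x R
step 5: stack=$ e R x  input=x x x x x x e $  — match x
step 6: stack=$ e R  input=x x x x x e $  — expand R → x R
step 7: stack=$ e R x  input=x x x x x e $  — match x
step 8: stack=$ e R  input=x x x x e $  — expand R → x R
step 9: stack=$ e R x  input=x x x x e $  — match x
step 10: stack=$ e R  input=x x x e $  — expand R → x R
step 11: stack=$ e R x  input=x x x e $  — match x
step 12: stack=$ e R  input=x x e $  — expand R → x R
step 13: stack=$ e R x  input=x x e $  — match x
step 14: stack=$ e R  input=x e $  — expand R → x R
step 15: stack=$ e R x  input=x e $  — match x
step 16: stack=$ e R  input=e $  — expand R → λ
step 17: stack=$ e  input=e $  — match e
Accept reached after 17 steps.

17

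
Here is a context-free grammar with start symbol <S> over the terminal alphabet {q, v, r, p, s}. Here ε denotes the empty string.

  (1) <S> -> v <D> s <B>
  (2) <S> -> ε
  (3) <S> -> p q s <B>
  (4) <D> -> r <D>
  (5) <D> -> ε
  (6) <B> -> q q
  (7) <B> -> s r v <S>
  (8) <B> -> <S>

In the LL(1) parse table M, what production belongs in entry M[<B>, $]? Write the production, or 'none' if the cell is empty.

<B> -> <S>

FIRST(<S>): from <S>->v <D> s <B> we get {v}; from <S>->ε we get {ε}; from <S>->p q s <B> we get {p}. So FIRST(<S>) = {ε, p, v}.
FIRST(<D>): from <D>->r <D> we get {r}; from <D>->ε we get {ε}. So FIRST(<D>) = {ε, r}.
FIRST(<B>): from <B>->q q we get {q}; from <B>->s r v <S> we get {s}; from <B>-><S> we get {ε, p, v}. So FIRST(<B>) = {ε, p, q, s, v}.
FOLLOW(<S>) includes $ since <S> is the start symbol.
FOLLOW(<S>): in <B>->s r v <S>, the suffix after <S> is empty, so FOLLOW(<S>) ⊇ FOLLOW(<B>) = {$}; in <B>-><S>, the suffix after <S> is empty, so FOLLOW(<S>) ⊇ FOLLOW(<B>) = {$}. Thus FOLLOW(<S>) = {$}.
FOLLOW(<B>): in <S>->v <D> s <B>, the suffix after <B> is empty, so FOLLOW(<B>) ⊇ FOLLOW(<S>) = {$}; in <S>->p q s <B>, the suffix after <B> is empty, so FOLLOW(<B>) ⊇ FOLLOW(<S>) = {$}. Thus FOLLOW(<B>) = {$}.
For <B> -> q q: FIRST(q q) = {q}, so it goes in M[<B>, t] for t ∈ {q}.
For <B> -> s r v <S>: FIRST(s r v <S>) = {s}, so it goes in M[<B>, t] for t ∈ {s}.
For <B> -> <S>: FIRST(<S>) = {ε, p, v}, so it goes in M[<B>, t] for t ∈ {p, v}; since ε ∈ FIRST, also for every t ∈ FOLLOW(<B>) = {$}.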